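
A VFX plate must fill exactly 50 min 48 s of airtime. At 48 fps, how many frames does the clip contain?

50 min 48 s = 3048 s.
Frames = 3048 × 48 = 146304.

146304 frames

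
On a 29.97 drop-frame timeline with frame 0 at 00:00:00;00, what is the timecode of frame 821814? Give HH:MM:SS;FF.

Ten DF minutes hold 17982 frames, so frame 821814 lies in block 45 (frames 809190–827171) with 12624 frames into that block.
The block's first minute is 1800 frames and the rest 1798 each; 12624 frames reaches minute 7, so 45 × 18 + 7 × 2 = 824 labels have been skipped so far.
Adding those back, label number 821814 + 824 = 822638 at 30 labels/s is 27421 s + 8 f = 7 h 37 min 1 s frame 8, i.e. 07:37:01;08.

07:37:01;08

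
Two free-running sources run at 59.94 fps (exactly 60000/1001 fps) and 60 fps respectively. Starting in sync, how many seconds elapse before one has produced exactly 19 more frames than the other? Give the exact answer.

19019/60 seconds

The gap grows by |60 − 60000/1001| = 60/1001 frames per second.
Time for a 19-frame gap: 19 ÷ (60/1001) = 19019/60 s.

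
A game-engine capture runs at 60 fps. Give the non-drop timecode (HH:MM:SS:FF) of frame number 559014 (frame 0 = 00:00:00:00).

559014 ÷ 60 = 9316 full seconds, remainder 54 frames.
9316 s = 2 h 35 min 16 s.
Timecode: 02:35:16:54.

02:35:16:54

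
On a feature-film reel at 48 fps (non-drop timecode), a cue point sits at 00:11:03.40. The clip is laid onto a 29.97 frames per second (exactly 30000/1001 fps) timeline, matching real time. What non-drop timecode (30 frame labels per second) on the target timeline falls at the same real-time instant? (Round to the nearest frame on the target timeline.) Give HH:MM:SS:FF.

Source frame index: (0×3600 + 11×60 + 3) × 48 + 40 = 31864.
Real time: 31864 / (48) = 3983/6 s.
Target frame: (3983/6) × (30000/1001) = 2845000/143 ≈ 19895.105 → 19895.
At 30 labels/s: frame 19895 → 00:11:03:05.

00:11:03:05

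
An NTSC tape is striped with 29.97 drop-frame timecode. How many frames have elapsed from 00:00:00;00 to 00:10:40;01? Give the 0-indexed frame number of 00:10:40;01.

As if non-drop at 30 labels/s: (0 × 3600 + 10 × 60 + 40) × 30 + 1 = 19201.
Minute boundaries passed: 10; those not divisible by 10: 10 − 1 = 9; dropped labels = 2 × 9 = 18.
Actual frame index = 19201 − 18 = 19183.

19183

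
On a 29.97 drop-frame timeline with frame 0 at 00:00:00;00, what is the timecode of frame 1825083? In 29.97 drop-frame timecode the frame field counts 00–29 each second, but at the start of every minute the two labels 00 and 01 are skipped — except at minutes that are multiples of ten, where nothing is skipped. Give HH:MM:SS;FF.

16:54:56;29

Ten DF minutes hold 17982 frames, so frame 1825083 lies in block 101 (frames 1816182–1834163) with 8901 frames into that block.
The block's first minute is 1800 frames and the rest 1798 each; 8901 frames reaches minute 4, so 101 × 18 + 4 × 2 = 1826 labels have been skipped so far.
Adding those back, label number 1825083 + 1826 = 1826909 at 30 labels/s is 60896 s + 29 f = 16 h 54 min 56 s frame 29, i.e. 16:54:56;29.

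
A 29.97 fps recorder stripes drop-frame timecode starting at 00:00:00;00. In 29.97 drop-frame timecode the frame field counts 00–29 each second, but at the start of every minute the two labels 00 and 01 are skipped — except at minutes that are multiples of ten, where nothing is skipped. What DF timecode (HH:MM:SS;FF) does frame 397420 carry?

Each 10-minute DF block holds 10 × 60 × 30 − 9 × 2 = 17982 frames. 397420 ÷ 17982 → 22 full blocks, remainder 1816.
Within the partial block the first minute is 1800 frames and each further minute 1798, so 1 further minute boundary passed. Total skipped labels = 18 × 22 + 2 × 1 = 398.
Non-drop label index = 397420 + 398 = 397818; at 30 labels/s that is 03:41:00:18, i.e. DF 03:41:00;18.

03:41:00;18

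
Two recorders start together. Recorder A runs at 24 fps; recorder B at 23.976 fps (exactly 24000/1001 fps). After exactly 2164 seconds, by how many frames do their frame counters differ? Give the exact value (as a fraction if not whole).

A emits 24 × 2164 = 51936 frames; B emits 24000/1001 × 2164 = 51936000/1001.
Difference = 51936/1001 frames (≈ 51.8841); B is behind A.

51936/1001 frames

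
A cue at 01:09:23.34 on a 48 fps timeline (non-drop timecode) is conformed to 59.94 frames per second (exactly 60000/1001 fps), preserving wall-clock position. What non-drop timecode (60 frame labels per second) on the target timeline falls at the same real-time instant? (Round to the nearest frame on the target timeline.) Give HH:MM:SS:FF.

01:09:19:33

Source frame index: (1×3600 + 9×60 + 23) × 48 + 34 = 199858.
Real time: 199858 / (48) = 99929/24 s.
Target frame: (99929/24) × (60000/1001) = 249822500/1001 ≈ 249572.927 → 249573.
At 60 labels/s: frame 249573 → 01:09:19:33.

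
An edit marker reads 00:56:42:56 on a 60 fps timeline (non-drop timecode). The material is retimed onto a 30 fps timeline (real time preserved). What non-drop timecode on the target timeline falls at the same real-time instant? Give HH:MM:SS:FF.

Source frame index: (0×3600 + 56×60 + 42) × 60 + 56 = 204176.
Real time: 204176 / (60) = 51044/15 s.
Target frame: (51044/15) × (30) = 102088.
At 30 labels/s: frame 102088 → 00:56:42:28.

00:56:42:28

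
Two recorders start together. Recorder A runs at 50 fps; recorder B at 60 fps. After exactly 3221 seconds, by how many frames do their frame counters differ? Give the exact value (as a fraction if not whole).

A emits 50 × 3221 = 161050 frames; B emits 60 × 3221 = 193260.
Difference = 32210 frames; B is ahead of A.

32210 frames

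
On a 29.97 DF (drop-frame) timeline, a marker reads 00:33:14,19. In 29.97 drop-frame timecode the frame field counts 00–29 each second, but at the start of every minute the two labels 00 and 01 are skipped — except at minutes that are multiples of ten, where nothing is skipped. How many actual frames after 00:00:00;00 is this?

As if non-drop at 30 labels/s: (0 × 3600 + 33 × 60 + 14) × 30 + 19 = 59839.
Minute boundaries passed: 33; those not divisible by 10: 33 − 3 = 30; dropped labels = 2 × 30 = 60.
Actual frame index = 59839 − 60 = 59779.

59779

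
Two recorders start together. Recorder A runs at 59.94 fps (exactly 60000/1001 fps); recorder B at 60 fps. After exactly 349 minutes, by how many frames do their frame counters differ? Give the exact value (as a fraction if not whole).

349 min = 20940 s.
A emits 60000/1001 × 20940 = 1256400000/1001 frames; B emits 60 × 20940 = 1256400.
Difference = 1256400/1001 frames (≈ 1255.1449); B is ahead of A.

1256400/1001 frames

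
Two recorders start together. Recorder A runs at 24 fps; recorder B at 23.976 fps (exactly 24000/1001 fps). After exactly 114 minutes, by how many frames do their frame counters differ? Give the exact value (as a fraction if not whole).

114 min = 6840 s.
A emits 24 × 6840 = 164160 frames; B emits 24000/1001 × 6840 = 164160000/1001.
Difference = 164160/1001 frames (≈ 163.9960); B is behind A.

164160/1001 frames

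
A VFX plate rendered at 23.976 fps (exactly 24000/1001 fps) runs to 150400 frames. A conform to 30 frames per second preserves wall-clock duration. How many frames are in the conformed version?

188188 frames

Target frames = source frames × (target rate / source rate) = 150400 × (30)/(24000/1001) = 150400 × 1001/800 = 188188.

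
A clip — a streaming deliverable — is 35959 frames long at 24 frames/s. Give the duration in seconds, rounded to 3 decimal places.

1498.292 seconds

Running time = 35959 × 1/24 = 35959/24 s ≈ 1498.292 s.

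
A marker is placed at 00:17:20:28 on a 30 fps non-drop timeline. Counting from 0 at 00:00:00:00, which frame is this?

Total seconds to the label: (0 × 3600 + 17 × 60 + 20) = 1040.
Frame index = 1040 × 30 + 28 = 31228.

31228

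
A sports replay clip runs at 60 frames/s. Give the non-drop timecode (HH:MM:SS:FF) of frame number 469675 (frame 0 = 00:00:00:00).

469675 ÷ 60 = 7827 full seconds, remainder 55 frames.
7827 s = 2 h 10 min 27 s.
Timecode: 02:10:27:55.

02:10:27:55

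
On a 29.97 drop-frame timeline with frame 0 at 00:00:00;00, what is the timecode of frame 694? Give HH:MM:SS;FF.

00:00:23;04

Each 10-minute DF block holds 10 × 60 × 30 − 9 × 2 = 17982 frames. 694 ÷ 17982 → 0 full blocks, remainder 694.
Within the partial block the first minute is 1800 frames and each further minute 1798, so 0 further minute boundaries passed. Total skipped labels = 18 × 0 + 2 × 0 = 0.
Non-drop label index = 694 + 0 = 694; at 30 labels/s that is 00:00:23:04, i.e. DF 00:00:23;04.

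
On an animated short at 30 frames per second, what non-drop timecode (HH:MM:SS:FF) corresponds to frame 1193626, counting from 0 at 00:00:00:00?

11:03:07:16

1193626 ÷ 30 = 39787 full seconds, remainder 16 frames.
39787 s = 11 h 3 min 7 s.
Timecode: 11:03:07:16.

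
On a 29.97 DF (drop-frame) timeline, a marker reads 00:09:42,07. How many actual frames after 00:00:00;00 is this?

17449

As if non-drop at 30 labels/s: (0 × 3600 + 9 × 60 + 42) × 30 + 7 = 17467.
Minute boundaries passed: 9; those not divisible by 10: 9 − 0 = 9; dropped labels = 2 × 9 = 18.
Actual frame index = 17467 − 18 = 17449.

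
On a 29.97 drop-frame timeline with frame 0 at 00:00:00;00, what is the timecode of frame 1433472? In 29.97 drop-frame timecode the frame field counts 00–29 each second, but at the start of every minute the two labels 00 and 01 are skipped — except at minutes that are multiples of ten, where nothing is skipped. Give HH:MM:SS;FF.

13:17:10;08

Ten DF minutes hold 17982 frames, so frame 1433472 lies in block 79 (frames 1420578–1438559) with 12894 frames into that block.
The block's first minute is 1800 frames and the rest 1798 each; 12894 frames reaches minute 7, so 79 × 18 + 7 × 2 = 1436 labels have been skipped so far.
Adding those back, label number 1433472 + 1436 = 1434908 at 30 labels/s is 47830 s + 8 f = 13 h 17 min 10 s frame 8, i.e. 13:17:10;08.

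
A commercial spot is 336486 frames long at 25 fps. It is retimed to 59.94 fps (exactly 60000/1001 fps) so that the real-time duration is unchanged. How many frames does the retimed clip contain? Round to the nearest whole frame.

Frames at target rate = 336486 × (60000/1001) / (25) = 807566400/1001 ≈ 806759.640.
Nearest whole frame: 806760.

806760 frames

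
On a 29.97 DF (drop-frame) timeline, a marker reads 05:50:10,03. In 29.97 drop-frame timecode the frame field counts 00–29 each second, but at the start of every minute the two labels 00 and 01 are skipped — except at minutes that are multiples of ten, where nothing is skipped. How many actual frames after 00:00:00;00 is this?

629673

As if non-drop at 30 labels/s: (5 × 3600 + 50 × 60 + 10) × 30 + 3 = 630303.
Minute boundaries passed: 350; those not divisible by 10: 350 − 35 = 315; dropped labels = 2 × 315 = 630.
Actual frame index = 630303 − 630 = 629673.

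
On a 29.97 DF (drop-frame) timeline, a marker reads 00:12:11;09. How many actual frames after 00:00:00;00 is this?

Complete 10-minute blocks: 1, each 17982 frames → 17982.
Remaining 2 whole minutes in the current block: 1800 + 1 × 1798 = 3598 frames.
Within the current minute: 11 × 30 + 9 − 2 = 337 (labels ;00/;01 skipped at this minute). Total = 17982 + 3598 + 337 = 21917.

21917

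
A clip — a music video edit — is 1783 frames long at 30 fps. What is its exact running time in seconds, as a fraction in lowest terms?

1783/30 seconds

Running time = 1783 ÷ (30) = 1783 × 1/30 = 1783/30 s.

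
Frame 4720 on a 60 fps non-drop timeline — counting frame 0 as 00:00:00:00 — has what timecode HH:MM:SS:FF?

00:01:18:40

4720 ÷ 60 = 78 full seconds, remainder 40 frames.
78 s = 0 h 1 min 18 s.
Timecode: 00:01:18:40.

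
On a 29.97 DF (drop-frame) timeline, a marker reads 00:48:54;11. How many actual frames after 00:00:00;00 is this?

87943

As if non-drop at 30 labels/s: (0 × 3600 + 48 × 60 + 54) × 30 + 11 = 88031.
Minute boundaries passed: 48; those not divisible by 10: 48 − 4 = 44; dropped labels = 2 × 44 = 88.
Actual frame index = 88031 − 88 = 87943.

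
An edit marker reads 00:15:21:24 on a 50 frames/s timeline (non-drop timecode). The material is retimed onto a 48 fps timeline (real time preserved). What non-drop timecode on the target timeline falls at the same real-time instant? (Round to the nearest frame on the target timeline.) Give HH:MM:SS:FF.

Source frame index: (0×3600 + 15×60 + 21) × 50 + 24 = 46074.
Real time: 46074 / (50) = 23037/25 s.
Target frame: (23037/25) × (48) = 1105776/25 ≈ 44231.040 → 44231.
At 48 labels/s: frame 44231 → 00:15:21:23.

00:15:21:23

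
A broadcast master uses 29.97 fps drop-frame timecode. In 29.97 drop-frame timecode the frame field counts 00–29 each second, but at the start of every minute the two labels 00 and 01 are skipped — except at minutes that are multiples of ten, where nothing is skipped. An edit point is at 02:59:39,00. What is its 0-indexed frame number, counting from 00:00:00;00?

As if non-drop at 30 labels/s: (2 × 3600 + 59 × 60 + 39) × 30 + 0 = 323370.
Minute boundaries passed: 179; those not divisible by 10: 179 − 17 = 162; dropped labels = 2 × 162 = 324.
Actual frame index = 323370 − 324 = 323046.

323046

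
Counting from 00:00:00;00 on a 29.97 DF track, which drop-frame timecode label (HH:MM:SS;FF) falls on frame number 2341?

Ten DF minutes hold 17982 frames, so frame 2341 lies in block 0 (frames 0–17981) with 2341 frames into that block.
The block's first minute is 1800 frames and the rest 1798 each; 2341 frames reaches minute 1, so 0 × 18 + 1 × 2 = 2 labels have been skipped so far.
Adding those back, label number 2341 + 2 = 2343 at 30 labels/s is 78 s + 3 f = 0 h 1 min 18 s frame 3, i.e. 00:01:18;03.

00:01:18;03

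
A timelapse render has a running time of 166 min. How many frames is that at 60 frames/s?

166 min = 9960 s.
Frames = 9960 × 60 = 597600.

597600 frames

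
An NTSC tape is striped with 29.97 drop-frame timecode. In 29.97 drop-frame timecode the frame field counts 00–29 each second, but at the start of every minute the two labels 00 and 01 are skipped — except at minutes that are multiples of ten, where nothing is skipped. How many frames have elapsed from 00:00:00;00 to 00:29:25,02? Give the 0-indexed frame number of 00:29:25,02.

As if non-drop at 30 labels/s: (0 × 3600 + 29 × 60 + 25) × 30 + 2 = 52952.
Minute boundaries passed: 29; those not divisible by 10: 29 − 2 = 27; dropped labels = 2 × 27 = 54.
Actual frame index = 52952 − 54 = 52898.

52898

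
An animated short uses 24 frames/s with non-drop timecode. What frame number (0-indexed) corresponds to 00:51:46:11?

frame 74555

Total seconds to the label: (0 × 3600 + 51 × 60 + 46) = 3106.
Frame index = 3106 × 24 + 11 = 74555.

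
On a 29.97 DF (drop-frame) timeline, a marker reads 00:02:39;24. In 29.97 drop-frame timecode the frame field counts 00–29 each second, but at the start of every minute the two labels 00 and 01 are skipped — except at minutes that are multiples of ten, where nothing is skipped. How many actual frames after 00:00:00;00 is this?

4790

As if non-drop at 30 labels/s: (0 × 3600 + 2 × 60 + 39) × 30 + 24 = 4794.
Minute boundaries passed: 2; those not divisible by 10: 2 − 0 = 2; dropped labels = 2 × 2 = 4.
Actual frame index = 4794 − 4 = 4790.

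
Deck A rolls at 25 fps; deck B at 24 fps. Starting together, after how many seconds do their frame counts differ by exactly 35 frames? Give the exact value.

35 seconds

The gap grows by |24 − 25| = 1 frame per second.
Time for a 35-frame gap: 35 ÷ (1) = 35 s.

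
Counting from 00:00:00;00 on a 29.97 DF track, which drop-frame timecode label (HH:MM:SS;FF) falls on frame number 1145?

00:00:38;05

Each 10-minute DF block holds 10 × 60 × 30 − 9 × 2 = 17982 frames. 1145 ÷ 17982 → 0 full blocks, remainder 1145.
Within the partial block the first minute is 1800 frames and each further minute 1798, so 0 further minute boundaries passed. Total skipped labels = 18 × 0 + 2 × 0 = 0.
Non-drop label index = 1145 + 0 = 1145; at 30 labels/s that is 00:00:38:05, i.e. DF 00:00:38;05.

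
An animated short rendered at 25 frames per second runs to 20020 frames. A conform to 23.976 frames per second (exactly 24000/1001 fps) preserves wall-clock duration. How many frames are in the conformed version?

Target frames = source frames × (target rate / source rate) = 20020 × (24000/1001)/(25) = 20020 × 960/1001 = 19200.

19200 frames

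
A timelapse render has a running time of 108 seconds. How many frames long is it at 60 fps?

Frames = 108 × 60 = 6480.

6480 frames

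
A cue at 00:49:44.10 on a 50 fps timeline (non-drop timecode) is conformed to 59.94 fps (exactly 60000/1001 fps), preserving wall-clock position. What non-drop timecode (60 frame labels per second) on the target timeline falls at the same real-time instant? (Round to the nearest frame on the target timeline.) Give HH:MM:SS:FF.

00:49:41:13

Source frame index: (0×3600 + 49×60 + 44) × 50 + 10 = 149210.
Real time: 149210 / (50) = 14921/5 s.
Target frame: (14921/5) × (60000/1001) = 179052000/1001 ≈ 178873.127 → 178873.
At 60 labels/s: frame 178873 → 00:49:41:13.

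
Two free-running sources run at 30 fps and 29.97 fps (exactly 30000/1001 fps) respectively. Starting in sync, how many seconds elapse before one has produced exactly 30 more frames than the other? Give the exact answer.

1001 seconds

The gap grows by |30000/1001 − 30| = 30/1001 frames per second.
Time for a 30-frame gap: 30 ÷ (30/1001) = 1001 s.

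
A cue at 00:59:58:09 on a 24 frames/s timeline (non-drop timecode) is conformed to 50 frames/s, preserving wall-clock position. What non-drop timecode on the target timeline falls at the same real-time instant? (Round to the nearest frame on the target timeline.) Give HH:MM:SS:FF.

00:59:58:19

Source frame index: (0×3600 + 59×60 + 58) × 24 + 9 = 86361.
Real time: 86361 / (24) = 28787/8 s.
Target frame: (28787/8) × (50) = 719675/4 ≈ 179918.750 → 179919.
At 50 labels/s: frame 179919 → 00:59:58:19.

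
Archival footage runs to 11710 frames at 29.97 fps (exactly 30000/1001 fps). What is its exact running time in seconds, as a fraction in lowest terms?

Running time = 11710 ÷ (30000/1001) = 11710 × 1001/30000 = 1172171/3000 s.

1172171/3000 seconds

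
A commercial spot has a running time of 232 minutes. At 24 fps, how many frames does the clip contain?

334080 frames

232 min = 13920 s.
Frames = 13920 × 24 = 334080.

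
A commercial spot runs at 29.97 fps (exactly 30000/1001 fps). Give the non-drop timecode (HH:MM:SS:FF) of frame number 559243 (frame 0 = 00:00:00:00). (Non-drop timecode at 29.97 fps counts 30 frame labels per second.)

559243 ÷ 30 = 18641 full seconds, remainder 13 frames.
18641 s = 5 h 10 min 41 s.
Timecode: 05:10:41:13.

05:10:41:13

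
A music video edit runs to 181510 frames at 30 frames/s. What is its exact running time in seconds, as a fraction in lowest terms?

Running time = 181510 ÷ (30) = 181510 × 1/30 = 18151/3 s.

18151/3 seconds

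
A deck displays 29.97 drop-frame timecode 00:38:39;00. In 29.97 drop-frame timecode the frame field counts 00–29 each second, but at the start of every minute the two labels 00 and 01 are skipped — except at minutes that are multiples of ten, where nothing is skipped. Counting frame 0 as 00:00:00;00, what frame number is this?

Complete 10-minute blocks: 3, each 17982 frames → 53946.
Remaining 8 whole minutes in the current block: 1800 + 7 × 1798 = 14386 frames.
Within the current minute: 39 × 30 + 0 − 2 = 1168 (labels ;00/;01 skipped at this minute). Total = 53946 + 14386 + 1168 = 69500.

69500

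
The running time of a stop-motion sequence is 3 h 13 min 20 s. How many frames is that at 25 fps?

3 h 13 min 20 s = 11600 s.
Frames = 11600 × 25 = 290000.

290000 frames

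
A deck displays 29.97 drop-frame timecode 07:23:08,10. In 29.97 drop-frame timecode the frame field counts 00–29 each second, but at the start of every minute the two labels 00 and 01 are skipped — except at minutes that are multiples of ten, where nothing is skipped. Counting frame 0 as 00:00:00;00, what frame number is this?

Complete 10-minute blocks: 44, each 17982 frames → 791208.
Remaining 3 whole minutes in the current block: 1800 + 2 × 1798 = 5396 frames.
Within the current minute: 8 × 30 + 10 − 2 = 248 (labels ;00/;01 skipped at this minute). Total = 791208 + 5396 + 248 = 796852.

796852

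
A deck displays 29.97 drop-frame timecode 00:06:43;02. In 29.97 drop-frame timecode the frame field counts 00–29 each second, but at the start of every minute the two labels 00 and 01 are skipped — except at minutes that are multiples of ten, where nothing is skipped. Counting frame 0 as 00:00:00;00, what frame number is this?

Complete 10-minute blocks: 0, each 17982 frames → 0.
Remaining 6 whole minutes in the current block: 1800 + 5 × 1798 = 10790 frames.
Within the current minute: 43 × 30 + 2 − 2 = 1290 (labels ;00/;01 skipped at this minute). Total = 0 + 10790 + 1290 = 12080.

12080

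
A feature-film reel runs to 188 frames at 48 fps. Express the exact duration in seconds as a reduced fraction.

47/12 seconds

Running time = 188 ÷ (48) = 188 × 1/48 = 47/12 s.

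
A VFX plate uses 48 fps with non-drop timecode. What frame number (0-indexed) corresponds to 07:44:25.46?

1337566

Total seconds to the label: (7 × 3600 + 44 × 60 + 25) = 27865.
Frame index = 27865 × 48 + 46 = 1337566.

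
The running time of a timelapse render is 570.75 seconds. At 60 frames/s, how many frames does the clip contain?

34245 frames

Frames = 570.75 × 60 = 34245.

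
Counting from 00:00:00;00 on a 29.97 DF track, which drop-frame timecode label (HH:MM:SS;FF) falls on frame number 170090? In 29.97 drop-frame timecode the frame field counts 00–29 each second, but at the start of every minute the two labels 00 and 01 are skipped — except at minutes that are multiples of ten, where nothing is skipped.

Ten DF minutes hold 17982 frames, so frame 170090 lies in block 9 (frames 161838–179819) with 8252 frames into that block.
The block's first minute is 1800 frames and the rest 1798 each; 8252 frames reaches minute 4, so 9 × 18 + 4 × 2 = 170 labels have been skipped so far.
Adding those back, label number 170090 + 170 = 170260 at 30 labels/s is 5675 s + 10 f = 1 h 34 min 35 s frame 10, i.e. 01:34:35;10.

01:34:35;10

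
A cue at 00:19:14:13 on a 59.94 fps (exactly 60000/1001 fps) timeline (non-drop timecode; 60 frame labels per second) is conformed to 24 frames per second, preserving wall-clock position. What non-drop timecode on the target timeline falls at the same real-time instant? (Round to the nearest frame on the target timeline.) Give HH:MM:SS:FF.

Source frame index: (0×3600 + 19×60 + 14) × 60 + 13 = 69253.
Real time: 69253 / (60000/1001) = 69322253/60000 s.
Target frame: (69322253/60000) × (24) = 69322253/2500 ≈ 27728.901 → 27729.
At 24 labels/s: frame 27729 → 00:19:15:09.

00:19:15:09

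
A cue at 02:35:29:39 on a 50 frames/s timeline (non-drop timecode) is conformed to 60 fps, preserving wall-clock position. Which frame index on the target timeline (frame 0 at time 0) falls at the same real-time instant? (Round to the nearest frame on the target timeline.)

Source frame index: (2×3600 + 35×60 + 29) × 50 + 39 = 466489.
Real time: 466489 / (50) = 466489/50 s.
Target frame: (466489/50) × (60) = 2798934/5 ≈ 559786.800 → 559787.

frame 559787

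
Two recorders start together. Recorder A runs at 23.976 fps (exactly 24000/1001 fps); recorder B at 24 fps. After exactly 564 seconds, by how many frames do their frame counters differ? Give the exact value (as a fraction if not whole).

A emits 24000/1001 × 564 = 13536000/1001 frames; B emits 24 × 564 = 13536.
Difference = 13536/1001 frames (≈ 13.5225); B is ahead of A.

13536/1001 frames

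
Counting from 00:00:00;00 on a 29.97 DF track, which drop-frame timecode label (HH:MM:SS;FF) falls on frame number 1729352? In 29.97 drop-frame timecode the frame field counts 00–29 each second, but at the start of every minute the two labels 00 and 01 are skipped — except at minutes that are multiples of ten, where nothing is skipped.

16:01:42;22

Each 10-minute DF block holds 10 × 60 × 30 − 9 × 2 = 17982 frames. 1729352 ÷ 17982 → 96 full blocks, remainder 3080.
Within the partial block the first minute is 1800 frames and each further minute 1798, so 1 further minute boundary passed. Total skipped labels = 18 × 96 + 2 × 1 = 1730.
Non-drop label index = 1729352 + 1730 = 1731082; at 30 labels/s that is 16:01:42:22, i.e. DF 16:01:42;22.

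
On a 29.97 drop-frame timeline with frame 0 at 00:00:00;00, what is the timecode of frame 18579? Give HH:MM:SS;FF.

00:10:19;27

Ten DF minutes hold 17982 frames, so frame 18579 lies in block 1 (frames 17982–35963) with 597 frames into that block.
The block's first minute is 1800 frames and the rest 1798 each; 597 frames reaches minute 0, so 1 × 18 + 0 × 2 = 18 labels have been skipped so far.
Adding those back, label number 18579 + 18 = 18597 at 30 labels/s is 619 s + 27 f = 0 h 10 min 19 s frame 27, i.e. 00:10:19;27.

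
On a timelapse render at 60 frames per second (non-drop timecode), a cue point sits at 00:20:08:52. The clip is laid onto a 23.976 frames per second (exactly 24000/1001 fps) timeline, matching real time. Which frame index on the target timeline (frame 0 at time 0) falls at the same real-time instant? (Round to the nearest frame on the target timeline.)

frame 28984

Source frame index: (0×3600 + 20×60 + 8) × 60 + 52 = 72532.
Real time: 72532 / (60) = 18133/15 s.
Target frame: (18133/15) × (24000/1001) = 29012800/1001 ≈ 28983.816 → 28984.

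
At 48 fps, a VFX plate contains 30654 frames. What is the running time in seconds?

638.625 seconds

Running time = 30654 / (48) = 638.625 s.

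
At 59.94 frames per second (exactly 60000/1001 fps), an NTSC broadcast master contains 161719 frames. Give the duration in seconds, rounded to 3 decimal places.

Running time = 161719 × 1001/60000 = 161880719/60000 s ≈ 2698.012 s.

2698.012 seconds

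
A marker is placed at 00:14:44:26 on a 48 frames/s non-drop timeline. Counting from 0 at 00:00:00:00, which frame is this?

Total seconds to the label: (0 × 3600 + 14 × 60 + 44) = 884.
Frame index = 884 × 48 + 26 = 42458.

frame 42458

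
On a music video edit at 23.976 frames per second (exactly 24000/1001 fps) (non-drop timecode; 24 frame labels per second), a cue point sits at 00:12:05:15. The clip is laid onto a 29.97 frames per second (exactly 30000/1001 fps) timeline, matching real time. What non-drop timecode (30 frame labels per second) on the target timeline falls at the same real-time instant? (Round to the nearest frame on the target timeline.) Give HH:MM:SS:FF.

00:12:05:19

Source frame index: (0×3600 + 12×60 + 5) × 24 + 15 = 17415.
Real time: 17415 / (24000/1001) = 1162161/1600 s.
Target frame: (1162161/1600) × (30000/1001) = 87075/4 ≈ 21768.750 → 21769.
At 30 labels/s: frame 21769 → 00:12:05:19.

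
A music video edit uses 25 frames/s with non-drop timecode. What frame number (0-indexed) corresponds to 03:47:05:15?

Total seconds to the label: (3 × 3600 + 47 × 60 + 5) = 13625.
Frame index = 13625 × 25 + 15 = 340640.

frame 340640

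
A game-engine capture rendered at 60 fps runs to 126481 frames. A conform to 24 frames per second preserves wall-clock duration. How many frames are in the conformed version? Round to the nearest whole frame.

Frames at target rate = 126481 × (24) / (60) = 252962/5 ≈ 50592.400.
Nearest whole frame: 50592.

50592 frames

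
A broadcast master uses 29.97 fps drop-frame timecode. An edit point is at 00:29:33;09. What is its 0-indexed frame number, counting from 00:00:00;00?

Complete 10-minute blocks: 2, each 17982 frames → 35964.
Remaining 9 whole minutes in the current block: 1800 + 8 × 1798 = 16184 frames.
Within the current minute: 33 × 30 + 9 − 2 = 997 (labels ;00/;01 skipped at this minute). Total = 35964 + 16184 + 997 = 53145.

53145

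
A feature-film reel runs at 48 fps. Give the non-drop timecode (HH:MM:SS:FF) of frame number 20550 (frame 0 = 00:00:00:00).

20550 ÷ 48 = 428 full seconds, remainder 6 frames.
428 s = 0 h 7 min 8 s.
Timecode: 00:07:08:06.

00:07:08:06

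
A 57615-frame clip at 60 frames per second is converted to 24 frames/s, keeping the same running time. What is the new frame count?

23046 frames

Target frames = source frames × (target rate / source rate) = 57615 × (24)/(60) = 57615 × 2/5 = 23046.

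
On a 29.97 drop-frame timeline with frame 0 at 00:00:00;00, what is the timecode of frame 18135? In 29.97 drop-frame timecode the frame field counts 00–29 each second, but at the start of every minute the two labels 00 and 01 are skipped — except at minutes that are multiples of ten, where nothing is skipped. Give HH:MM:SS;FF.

Each 10-minute DF block holds 10 × 60 × 30 − 9 × 2 = 17982 frames. 18135 ÷ 17982 → 1 full block, remainder 153.
Within the partial block the first minute is 1800 frames and each further minute 1798, so 0 further minute boundaries passed. Total skipped labels = 18 × 1 + 2 × 0 = 18.
Non-drop label index = 18135 + 18 = 18153; at 30 labels/s that is 00:10:05:03, i.e. DF 00:10:05;03.

00:10:05;03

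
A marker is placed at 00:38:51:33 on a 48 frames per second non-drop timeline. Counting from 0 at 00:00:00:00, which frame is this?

111921

Total seconds to the label: (0 × 3600 + 38 × 60 + 51) = 2331.
Frame index = 2331 × 48 + 33 = 111921.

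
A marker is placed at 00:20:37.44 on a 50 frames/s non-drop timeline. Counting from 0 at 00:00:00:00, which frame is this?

Total seconds to the label: (0 × 3600 + 20 × 60 + 37) = 1237.
Frame index = 1237 × 50 + 44 = 61894.

61894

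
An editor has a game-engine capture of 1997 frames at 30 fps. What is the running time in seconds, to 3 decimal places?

66.567 seconds

Running time = 1997 × 1/30 = 1997/30 s ≈ 66.567 s.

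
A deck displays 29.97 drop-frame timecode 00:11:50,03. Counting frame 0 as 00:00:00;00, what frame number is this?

As if non-drop at 30 labels/s: (0 × 3600 + 11 × 60 + 50) × 30 + 3 = 21303.
Minute boundaries passed: 11; those not divisible by 10: 11 − 1 = 10; dropped labels = 2 × 10 = 20.
Actual frame index = 21303 − 20 = 21283.

21283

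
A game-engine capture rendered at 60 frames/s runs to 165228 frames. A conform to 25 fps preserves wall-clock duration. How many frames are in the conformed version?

Target frames = source frames × (target rate / source rate) = 165228 × (25)/(60) = 165228 × 5/12 = 68845.

68845 frames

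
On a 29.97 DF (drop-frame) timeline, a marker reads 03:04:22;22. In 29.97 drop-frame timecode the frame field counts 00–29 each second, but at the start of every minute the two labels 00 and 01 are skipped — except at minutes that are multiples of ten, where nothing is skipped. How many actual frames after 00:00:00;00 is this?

As if non-drop at 30 labels/s: (3 × 3600 + 4 × 60 + 22) × 30 + 22 = 331882.
Minute boundaries passed: 184; those not divisible by 10: 184 − 18 = 166; dropped labels = 2 × 166 = 332.
Actual frame index = 331882 − 332 = 331550.

331550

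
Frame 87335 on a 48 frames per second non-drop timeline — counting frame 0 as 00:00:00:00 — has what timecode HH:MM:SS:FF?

00:30:19:23

87335 ÷ 48 = 1819 full seconds, remainder 23 frames.
1819 s = 0 h 30 min 19 s.
Timecode: 00:30:19:23.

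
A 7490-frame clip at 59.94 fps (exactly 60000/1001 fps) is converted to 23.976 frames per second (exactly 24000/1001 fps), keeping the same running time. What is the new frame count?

Target frames = source frames × (target rate / source rate) = 7490 × (24000/1001)/(60000/1001) = 7490 × 2/5 = 2996.

2996 frames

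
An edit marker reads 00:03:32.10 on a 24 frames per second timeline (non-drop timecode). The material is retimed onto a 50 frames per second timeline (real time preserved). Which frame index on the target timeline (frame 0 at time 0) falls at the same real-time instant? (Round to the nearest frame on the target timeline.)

Source frame index: (0×3600 + 3×60 + 32) × 24 + 10 = 5098.
Real time: 5098 / (24) = 2549/12 s.
Target frame: (2549/12) × (50) = 63725/6 ≈ 10620.833 → 10621.

frame 10621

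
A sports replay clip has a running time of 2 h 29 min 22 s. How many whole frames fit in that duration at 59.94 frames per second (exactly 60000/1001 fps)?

537182 frames

2 h 29 min 22 s = 8962 s.
Frames = 8962 × 60000/1001 = 537720000/1001 ≈ 537182.8172.
Complete frames: 537182.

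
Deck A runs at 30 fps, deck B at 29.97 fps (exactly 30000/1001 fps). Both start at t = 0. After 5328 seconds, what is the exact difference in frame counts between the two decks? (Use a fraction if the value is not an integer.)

A emits 30 × 5328 = 159840 frames; B emits 30000/1001 × 5328 = 159840000/1001.
Difference = 159840/1001 frames (≈ 159.6803); B is behind A.

159840/1001 frames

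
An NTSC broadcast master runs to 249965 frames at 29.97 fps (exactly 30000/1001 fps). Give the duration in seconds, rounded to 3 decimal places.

Running time = 249965 × 1001/30000 = 50042993/6000 s ≈ 8340.499 s.

8340.499 seconds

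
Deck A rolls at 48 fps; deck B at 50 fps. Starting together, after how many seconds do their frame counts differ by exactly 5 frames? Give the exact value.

2.5 seconds

The gap grows by |50 − 48| = 2 frames per second.
Time for a 5-frame gap: 5 ÷ (2) = 2.5 s.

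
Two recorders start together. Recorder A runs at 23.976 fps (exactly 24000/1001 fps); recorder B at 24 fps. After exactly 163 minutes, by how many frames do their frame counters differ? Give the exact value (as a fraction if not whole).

163 min = 9780 s.
A emits 24000/1001 × 9780 = 234720000/1001 frames; B emits 24 × 9780 = 234720.
Difference = 234720/1001 frames (≈ 234.4855); B is ahead of A.

234720/1001 frames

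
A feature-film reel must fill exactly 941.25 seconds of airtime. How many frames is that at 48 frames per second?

Frames = 941.25 × 48 = 45180.

45180 frames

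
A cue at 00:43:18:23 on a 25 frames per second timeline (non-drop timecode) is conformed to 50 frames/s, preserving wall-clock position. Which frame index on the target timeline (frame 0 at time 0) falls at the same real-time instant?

frame 129946

Source frame index: (0×3600 + 43×60 + 18) × 25 + 23 = 64973.
Real time: 64973 / (25) = 64973/25 s.
Target frame: (64973/25) × (50) = 129946.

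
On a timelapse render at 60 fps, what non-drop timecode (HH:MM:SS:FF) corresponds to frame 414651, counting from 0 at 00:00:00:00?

414651 ÷ 60 = 6910 full seconds, remainder 51 frames.
6910 s = 1 h 55 min 10 s.
Timecode: 01:55:10:51.

01:55:10:51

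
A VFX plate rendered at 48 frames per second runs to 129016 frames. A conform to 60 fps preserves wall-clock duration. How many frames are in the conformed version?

Target frames = source frames × (target rate / source rate) = 129016 × (60)/(48) = 129016 × 5/4 = 161270.

161270 frames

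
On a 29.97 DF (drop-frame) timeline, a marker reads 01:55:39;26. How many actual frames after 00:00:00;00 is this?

As if non-drop at 30 labels/s: (1 × 3600 + 55 × 60 + 39) × 30 + 26 = 208196.
Minute boundaries passed: 115; those not divisible by 10: 115 − 11 = 104; dropped labels = 2 × 104 = 208.
Actual frame index = 208196 − 208 = 207988.

207988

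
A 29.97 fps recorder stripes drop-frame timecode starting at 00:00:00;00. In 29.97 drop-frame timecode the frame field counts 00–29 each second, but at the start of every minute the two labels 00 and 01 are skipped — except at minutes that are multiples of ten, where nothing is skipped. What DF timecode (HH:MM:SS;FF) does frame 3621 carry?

Each 10-minute DF block holds 10 × 60 × 30 − 9 × 2 = 17982 frames. 3621 ÷ 17982 → 0 full blocks, remainder 3621.
Within the partial block the first minute is 1800 frames and each further minute 1798, so 2 further minute boundaries passed. Total skipped labels = 18 × 0 + 2 × 2 = 4.
Non-drop label index = 3621 + 4 = 3625; at 30 labels/s that is 00:02:00:25, i.e. DF 00:02:00;25.

00:02:00;25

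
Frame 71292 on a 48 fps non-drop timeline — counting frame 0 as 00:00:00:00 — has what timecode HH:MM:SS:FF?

00:24:45:12

71292 ÷ 48 = 1485 full seconds, remainder 12 frames.
1485 s = 0 h 24 min 45 s.
Timecode: 00:24:45:12.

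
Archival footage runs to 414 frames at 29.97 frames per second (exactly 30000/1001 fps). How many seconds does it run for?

Running time = 414 / (30000/1001) = 13.8138 s.

13.8138 seconds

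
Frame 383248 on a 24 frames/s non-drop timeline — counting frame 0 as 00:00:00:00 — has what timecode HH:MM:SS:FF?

383248 ÷ 24 = 15968 full seconds, remainder 16 frames.
15968 s = 4 h 26 min 8 s.
Timecode: 04:26:08:16.

04:26:08:16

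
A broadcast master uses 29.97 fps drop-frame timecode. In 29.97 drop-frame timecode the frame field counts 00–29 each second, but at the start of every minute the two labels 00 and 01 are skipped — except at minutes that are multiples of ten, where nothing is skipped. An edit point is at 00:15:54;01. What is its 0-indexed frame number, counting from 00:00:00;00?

As if non-drop at 30 labels/s: (0 × 3600 + 15 × 60 + 54) × 30 + 1 = 28621.
Minute boundaries passed: 15; those not divisible by 10: 15 − 1 = 14; dropped labels = 2 × 14 = 28.
Actual frame index = 28621 − 28 = 28593.

28593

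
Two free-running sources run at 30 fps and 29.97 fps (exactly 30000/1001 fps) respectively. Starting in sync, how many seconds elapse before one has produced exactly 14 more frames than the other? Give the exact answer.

7007/15 seconds

The gap grows by |30000/1001 − 30| = 30/1001 frames per second.
Time for a 14-frame gap: 14 ÷ (30/1001) = 7007/15 s.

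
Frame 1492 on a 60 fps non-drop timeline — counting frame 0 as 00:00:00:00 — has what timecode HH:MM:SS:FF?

00:00:24:52

1492 ÷ 60 = 24 full seconds, remainder 52 frames.
24 s = 0 h 0 min 24 s.
Timecode: 00:00:24:52.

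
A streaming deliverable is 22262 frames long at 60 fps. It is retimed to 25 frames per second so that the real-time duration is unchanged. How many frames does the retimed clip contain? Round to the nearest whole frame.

Frames at target rate = 22262 × (25) / (60) = 55655/6 ≈ 9275.833.
Nearest whole frame: 9276.

9276 frames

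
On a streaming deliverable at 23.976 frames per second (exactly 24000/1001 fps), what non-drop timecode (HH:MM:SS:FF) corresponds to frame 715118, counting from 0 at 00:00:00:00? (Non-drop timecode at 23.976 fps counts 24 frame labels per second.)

715118 ÷ 24 = 29796 full seconds, remainder 14 frames.
29796 s = 8 h 16 min 36 s.
Timecode: 08:16:36:14.

08:16:36:14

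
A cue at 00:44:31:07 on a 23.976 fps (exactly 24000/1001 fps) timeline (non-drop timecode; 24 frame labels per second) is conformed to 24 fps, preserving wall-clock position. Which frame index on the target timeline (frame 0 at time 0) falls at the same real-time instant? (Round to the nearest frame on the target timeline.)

frame 64175

Source frame index: (0×3600 + 44×60 + 31) × 24 + 7 = 64111.
Real time: 64111 / (24000/1001) = 64175111/24000 s.
Target frame: (64175111/24000) × (24) = 64175111/1000 ≈ 64175.111 → 64175.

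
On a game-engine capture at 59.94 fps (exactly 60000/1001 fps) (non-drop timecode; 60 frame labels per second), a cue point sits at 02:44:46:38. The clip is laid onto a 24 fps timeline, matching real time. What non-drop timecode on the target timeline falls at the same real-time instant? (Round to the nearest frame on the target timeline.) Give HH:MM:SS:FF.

02:44:56:12

Source frame index: (2×3600 + 44×60 + 46) × 60 + 38 = 593198.
Real time: 593198 / (60000/1001) = 296895599/30000 s.
Target frame: (296895599/30000) × (24) = 296895599/1250 ≈ 237516.479 → 237516.
At 24 labels/s: frame 237516 → 02:44:56:12.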